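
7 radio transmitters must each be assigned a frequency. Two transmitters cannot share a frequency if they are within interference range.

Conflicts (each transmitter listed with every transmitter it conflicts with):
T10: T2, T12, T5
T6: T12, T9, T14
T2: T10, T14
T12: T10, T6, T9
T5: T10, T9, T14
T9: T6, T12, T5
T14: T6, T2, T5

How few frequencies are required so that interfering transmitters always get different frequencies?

T6, T12, T9 all conflict with each other, so at least 3 frequencies are needed.
3 frequencies suffice: frequency 1 → {T10, T9, T14}; frequency 2 → {T2, T12, T5}; frequency 3 → {T6}. Every pair that conflicts lands in different frequencies.

3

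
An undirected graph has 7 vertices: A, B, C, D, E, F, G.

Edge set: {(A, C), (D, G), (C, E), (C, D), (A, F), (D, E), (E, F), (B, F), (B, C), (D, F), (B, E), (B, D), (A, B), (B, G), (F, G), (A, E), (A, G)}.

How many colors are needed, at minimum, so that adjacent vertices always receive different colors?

4

A, B, C, E form a clique, so at least 4 colors are needed.
One proper 4-coloring: A=4, B=1, C=2, D=4, E=3, F=2, G=3. No two adjacent vertices share a color.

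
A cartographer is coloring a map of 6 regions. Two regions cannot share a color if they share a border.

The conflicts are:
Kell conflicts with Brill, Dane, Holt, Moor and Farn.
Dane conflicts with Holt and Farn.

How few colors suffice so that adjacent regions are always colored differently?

Kell, Dane, Farn all conflict with each other, so at least 3 colors are needed.
3 colors suffice: color 1 → {Kell}; color 2 → {Brill, Dane, Moor}; color 3 → {Holt, Farn}. Every pair that conflicts lands in different colors.

3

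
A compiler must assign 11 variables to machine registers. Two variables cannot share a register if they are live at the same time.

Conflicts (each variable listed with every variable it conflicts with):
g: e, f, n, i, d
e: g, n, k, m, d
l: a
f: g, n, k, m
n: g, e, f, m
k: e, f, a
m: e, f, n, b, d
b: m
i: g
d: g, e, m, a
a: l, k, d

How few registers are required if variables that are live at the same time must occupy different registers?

3

e, m, d all conflict with each other, so at least 3 registers are needed.
A valid assignment using 3 registers: g=1, e=2, l=1, f=2, n=3, k=1, m=1, b=2, i=2, d=3, a=2. No two conflicting variables share a register.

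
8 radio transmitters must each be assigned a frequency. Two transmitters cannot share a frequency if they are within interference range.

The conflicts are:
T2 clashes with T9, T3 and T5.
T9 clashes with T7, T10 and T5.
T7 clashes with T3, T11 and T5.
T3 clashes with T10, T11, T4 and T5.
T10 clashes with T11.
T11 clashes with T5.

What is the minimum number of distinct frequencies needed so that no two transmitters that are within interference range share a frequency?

4

T7, T3, T11, T5 all conflict with each other, so at least 4 frequencies are needed.
4 frequencies suffice: frequency 1 → {T9, T3}; frequency 2 → {T10, T4, T5}; frequency 3 → {T2, T11}; frequency 4 → {T7}. Every pair that conflicts lands in different frequencies.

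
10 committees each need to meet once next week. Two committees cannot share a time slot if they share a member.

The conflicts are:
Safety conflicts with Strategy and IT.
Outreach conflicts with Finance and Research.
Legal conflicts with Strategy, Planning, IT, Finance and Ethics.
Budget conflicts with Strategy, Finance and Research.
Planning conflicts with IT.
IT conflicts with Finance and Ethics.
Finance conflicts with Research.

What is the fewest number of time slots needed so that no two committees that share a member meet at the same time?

Outreach, Finance, Research pairwise conflict, so at least 3 time slots are needed.
A valid assignment using 3 time slots: Safety=2, Outreach=2, Legal=2, Budget=2, Strategy=1, Planning=1, IT=3, Finance=1, Research=3, Ethics=1. Every pair that conflicts lands in different time slots.

3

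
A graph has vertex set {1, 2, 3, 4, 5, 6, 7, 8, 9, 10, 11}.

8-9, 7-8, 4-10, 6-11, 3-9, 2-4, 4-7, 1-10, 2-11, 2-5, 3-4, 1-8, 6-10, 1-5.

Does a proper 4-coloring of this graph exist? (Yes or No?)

Yes

The chromatic number is 3. The cycle 9-8-7-4-3-9 has odd length 5, so it cannot be 2-colored; at least 3 colors are needed.
A valid assignment using 3 colors: 1=b, 2=b, 3=c, 4=a, 5=a, 6=a, 7=b, 8=a, 9=b, 10=c, 11=c.
Since 4 ≥ 3, a proper 4-coloring certainly exists.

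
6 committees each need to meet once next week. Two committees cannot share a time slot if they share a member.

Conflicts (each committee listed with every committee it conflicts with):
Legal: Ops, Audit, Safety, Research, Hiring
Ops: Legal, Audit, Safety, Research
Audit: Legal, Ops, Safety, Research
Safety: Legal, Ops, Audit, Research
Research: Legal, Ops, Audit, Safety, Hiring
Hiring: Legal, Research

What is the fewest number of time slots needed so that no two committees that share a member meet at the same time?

Legal, Ops, Audit, Safety, Research pairwise conflict, so at least 5 time slots are needed.
5 time slots suffice: time slot 1 → {Research}; time slot 2 → {Legal}; time slot 3 → {Audit, Hiring}; time slot 4 → {Ops}; time slot 5 → {Safety}. No two conflicting committees share a time slot.

5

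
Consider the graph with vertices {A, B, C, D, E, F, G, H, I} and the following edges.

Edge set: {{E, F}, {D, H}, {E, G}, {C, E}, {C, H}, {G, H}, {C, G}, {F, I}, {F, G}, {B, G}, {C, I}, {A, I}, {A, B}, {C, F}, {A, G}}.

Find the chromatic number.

4

C, E, F, G are pairwise adjacent (a clique of size 4), so at least 4 colors are needed.
4 colors suffice: color red → {D, G, I}; color blue → {A, C}; color green → {B, F, H}; color yellow → {E}. Every edge joins two different colors.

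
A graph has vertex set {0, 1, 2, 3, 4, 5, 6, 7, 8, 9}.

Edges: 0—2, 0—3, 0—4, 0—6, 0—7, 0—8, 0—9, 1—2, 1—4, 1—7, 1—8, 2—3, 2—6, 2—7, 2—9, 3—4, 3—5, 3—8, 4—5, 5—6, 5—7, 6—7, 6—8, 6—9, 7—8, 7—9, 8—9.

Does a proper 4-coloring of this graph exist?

No

0, 6, 7, 8, 9 form a clique, so at least 5 colors are needed.
So 4 colors are not enough.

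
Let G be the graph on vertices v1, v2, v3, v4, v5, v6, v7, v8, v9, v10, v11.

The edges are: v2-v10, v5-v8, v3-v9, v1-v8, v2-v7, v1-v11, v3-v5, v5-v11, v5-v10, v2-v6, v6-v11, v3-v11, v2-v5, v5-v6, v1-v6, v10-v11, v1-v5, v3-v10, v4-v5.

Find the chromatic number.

v3, v5, v10, v11 are mutually adjacent (a clique of size 4), so at least 4 colors are needed.
A valid assignment using 4 colors: v1=3, v2=2, v3=4, v4=2, v5=1, v6=4, v7=1, v8=2, v9=1, v10=3, v11=2. No two adjacent vertices share a color.

4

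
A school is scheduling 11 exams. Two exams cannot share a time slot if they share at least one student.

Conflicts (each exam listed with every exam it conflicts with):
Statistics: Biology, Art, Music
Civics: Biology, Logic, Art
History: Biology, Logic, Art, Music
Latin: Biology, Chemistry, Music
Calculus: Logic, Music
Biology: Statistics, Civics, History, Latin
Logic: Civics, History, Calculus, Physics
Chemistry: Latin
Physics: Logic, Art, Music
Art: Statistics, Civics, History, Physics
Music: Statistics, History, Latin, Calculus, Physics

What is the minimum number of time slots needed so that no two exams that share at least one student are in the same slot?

Statistics and Art conflict, so at least 2 time slots are needed.
2 time slots suffice: Statistics=2, Civics=2, History=2, Latin=2, Calculus=2, Biology=1, Logic=1, Chemistry=1, Physics=2, Art=1, Music=1. Every pair that conflicts lands in different time slots.

2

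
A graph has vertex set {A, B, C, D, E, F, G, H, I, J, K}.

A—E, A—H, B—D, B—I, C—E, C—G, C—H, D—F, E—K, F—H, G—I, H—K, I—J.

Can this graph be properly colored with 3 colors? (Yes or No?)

Yes

The chromatic number is 3. The cycle C-H-F-D-B-I-G-C has odd length 7, so it cannot be 2-colored; at least 3 colors are needed.
3 colors suffice: color red → {D, E, H, I}; color blue → {A, B, C, F, J, K}; color green → {G}.
That is already a proper 3-coloring.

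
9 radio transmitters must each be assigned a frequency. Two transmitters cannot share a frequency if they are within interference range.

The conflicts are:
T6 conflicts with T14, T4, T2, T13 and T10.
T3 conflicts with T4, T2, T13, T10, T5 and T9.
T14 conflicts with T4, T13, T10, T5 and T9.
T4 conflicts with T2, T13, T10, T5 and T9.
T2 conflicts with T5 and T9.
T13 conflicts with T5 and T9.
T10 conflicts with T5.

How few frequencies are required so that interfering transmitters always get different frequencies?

T14, T4, T13, T9 all conflict with each other, so at least 4 frequencies are needed.
4 frequencies suffice: frequency 1 → {T4}; frequency 2 → {T2, T13, T10}; frequency 3 → {T3, T14}; frequency 4 → {T6, T5, T9}. Every pair that conflicts lands in different frequencies.

4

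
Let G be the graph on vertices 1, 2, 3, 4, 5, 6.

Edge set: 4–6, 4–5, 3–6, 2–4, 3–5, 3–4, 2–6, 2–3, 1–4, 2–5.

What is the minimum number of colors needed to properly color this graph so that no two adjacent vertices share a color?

2, 3, 4, 5 are pairwise adjacent (a clique of size 4), so at least 4 colors are needed.
4 colors suffice: 1=b, 2=b, 3=c, 4=a, 5=d, 6=d. No two adjacent vertices share a color.

4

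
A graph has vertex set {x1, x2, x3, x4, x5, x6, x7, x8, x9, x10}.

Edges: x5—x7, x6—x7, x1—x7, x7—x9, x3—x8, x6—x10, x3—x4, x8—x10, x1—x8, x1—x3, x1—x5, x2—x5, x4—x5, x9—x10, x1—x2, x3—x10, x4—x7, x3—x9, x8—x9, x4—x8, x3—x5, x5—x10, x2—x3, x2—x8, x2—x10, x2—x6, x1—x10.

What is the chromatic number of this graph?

x1, x2, x3, x8, x10 are pairwise adjacent (a clique of size 5), so at least 5 colors are needed.
A valid assignment using 5 colors: x1=3, x2=4, x3=2, x4=3, x5=5, x6=2, x7=1, x8=5, x9=3, x10=1. No two adjacent vertices share a color.

5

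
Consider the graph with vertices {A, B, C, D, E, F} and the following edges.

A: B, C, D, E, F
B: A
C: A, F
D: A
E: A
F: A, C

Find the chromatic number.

A, C, F are pairwise adjacent, so at least 3 colors are needed.
One proper 3-coloring: A=red, B=blue, C=blue, D=blue, E=blue, F=green. Each edge has distinct colors on its endpoints.

3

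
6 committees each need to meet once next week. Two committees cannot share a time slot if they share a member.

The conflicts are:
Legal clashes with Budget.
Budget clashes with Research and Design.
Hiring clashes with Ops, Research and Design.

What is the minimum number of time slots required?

Legal and Budget conflict, so at least 2 time slots are needed.
Using 2 time slots: Legal=2, Budget=1, Hiring=1, Ops=2, Research=2, Design=2. Every pair that conflicts lands in different time slots.

2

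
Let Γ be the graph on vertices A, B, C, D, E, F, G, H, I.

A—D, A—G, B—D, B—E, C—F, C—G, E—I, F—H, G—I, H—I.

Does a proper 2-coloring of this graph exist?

The cycle F-H-I-G-C-F has odd length 5, so it cannot be 2-colored; at least 3 colors are needed.
So 2 colors are not enough.

No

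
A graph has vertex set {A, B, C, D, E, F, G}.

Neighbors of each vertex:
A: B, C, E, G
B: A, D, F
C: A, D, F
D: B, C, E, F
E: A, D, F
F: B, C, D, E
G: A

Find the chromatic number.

B, D, F are mutually adjacent, so at least 3 colors are needed.
A valid assignment using 3 colors: A=1, B=3, C=3, D=2, E=3, F=1, G=2. Each edge has distinct colors on its endpoints.

3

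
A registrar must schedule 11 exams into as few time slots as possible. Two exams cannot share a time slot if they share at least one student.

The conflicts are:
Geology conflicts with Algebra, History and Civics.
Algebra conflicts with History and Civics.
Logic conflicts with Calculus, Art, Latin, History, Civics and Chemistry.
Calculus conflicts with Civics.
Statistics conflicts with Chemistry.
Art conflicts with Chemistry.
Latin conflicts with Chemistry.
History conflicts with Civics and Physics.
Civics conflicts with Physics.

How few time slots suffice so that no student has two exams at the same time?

Geology, Algebra, History, Civics pairwise conflict, so at least 4 time slots are needed.
A valid assignment using 4 time slots: Geology=1, Algebra=4, Logic=1, Calculus=3, Statistics=1, Art=3, Latin=3, History=3, Civics=2, Physics=1, Chemistry=2. Every pair that conflicts lands in different time slots.

4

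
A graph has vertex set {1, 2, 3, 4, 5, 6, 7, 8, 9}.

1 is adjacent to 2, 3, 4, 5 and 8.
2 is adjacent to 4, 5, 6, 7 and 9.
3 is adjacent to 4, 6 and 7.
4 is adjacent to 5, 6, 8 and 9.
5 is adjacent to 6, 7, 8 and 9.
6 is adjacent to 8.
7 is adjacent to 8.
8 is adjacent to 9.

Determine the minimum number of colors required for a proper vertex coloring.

4

4, 5, 6, 8 are pairwise adjacent (a clique of size 4), so at least 4 colors are needed.
4 colors suffice: color a → {3, 5}; color b → {4, 7}; color c → {2, 8}; color d → {1, 6, 9}. Every edge joins two different colors.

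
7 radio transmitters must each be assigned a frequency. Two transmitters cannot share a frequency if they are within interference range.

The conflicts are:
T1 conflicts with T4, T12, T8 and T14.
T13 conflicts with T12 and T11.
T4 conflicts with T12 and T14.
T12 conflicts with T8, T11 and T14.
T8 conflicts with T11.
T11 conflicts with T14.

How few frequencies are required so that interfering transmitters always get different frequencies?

4

T1, T4, T12, T14 all conflict with each other, so at least 4 frequencies are needed.
4 frequencies suffice: frequency 1 → {T12}; frequency 2 → {T1, T11}; frequency 3 → {T13, T8, T14}; frequency 4 → {T4}. No two conflicting transmitters share a frequency.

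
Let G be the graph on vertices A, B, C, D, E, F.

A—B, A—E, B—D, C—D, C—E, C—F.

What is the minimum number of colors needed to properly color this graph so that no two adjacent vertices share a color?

3

The cycle C-D-B-A-E-C has odd length 5, so it cannot be 2-colored; at least 3 colors are needed.
A valid assignment using 3 colors: A=3, B=1, C=1, D=2, E=2, F=2. No two adjacent vertices share a color.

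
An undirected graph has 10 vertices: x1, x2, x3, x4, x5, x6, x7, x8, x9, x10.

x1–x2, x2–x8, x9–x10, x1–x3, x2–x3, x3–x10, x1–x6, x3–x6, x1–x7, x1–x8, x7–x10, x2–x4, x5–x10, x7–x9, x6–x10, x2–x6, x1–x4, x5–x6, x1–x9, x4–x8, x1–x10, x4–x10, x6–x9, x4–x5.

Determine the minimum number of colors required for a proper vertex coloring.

4

x1, x2, x3, x6 are pairwise adjacent (a clique of size 4), so at least 4 colors are needed.
A valid assignment using 4 colors: x1=1, x2=2, x3=4, x4=3, x5=1, x6=3, x7=3, x8=4, x9=4, x10=2. Every edge joins two different colors.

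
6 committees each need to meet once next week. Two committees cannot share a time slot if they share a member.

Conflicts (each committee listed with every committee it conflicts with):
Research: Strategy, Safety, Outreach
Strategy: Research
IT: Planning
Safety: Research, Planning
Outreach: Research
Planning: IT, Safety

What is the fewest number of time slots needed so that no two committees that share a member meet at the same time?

2

Research and Outreach conflict, so at least 2 time slots are needed.
Using 2 time slots: Research=1, Strategy=2, IT=2, Safety=2, Outreach=2, Planning=1. No two conflicting committees share a time slot.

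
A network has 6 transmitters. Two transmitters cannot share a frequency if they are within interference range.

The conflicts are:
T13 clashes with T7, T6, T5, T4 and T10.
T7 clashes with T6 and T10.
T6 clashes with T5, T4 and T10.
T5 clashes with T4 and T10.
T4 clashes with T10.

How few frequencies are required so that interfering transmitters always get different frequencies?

5

T13, T6, T5, T4, T10 pairwise conflict, so at least 5 frequencies are needed.
5 frequencies suffice: frequency 1 → {T13}; frequency 2 → {T10}; frequency 3 → {T6}; frequency 4 → {T7, T4}; frequency 5 → {T5}. Every pair that conflicts lands in different frequencies.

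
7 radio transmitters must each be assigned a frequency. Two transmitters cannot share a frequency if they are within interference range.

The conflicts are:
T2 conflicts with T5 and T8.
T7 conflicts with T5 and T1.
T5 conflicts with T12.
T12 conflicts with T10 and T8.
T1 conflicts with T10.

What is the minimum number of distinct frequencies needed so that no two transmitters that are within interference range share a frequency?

3

The cycle T1-T7-T5-T12-T10-T1 has odd length 5, so it cannot be 2-colored; at least 3 frequencies are needed.
Using 3 frequencies: T2=2, T7=3, T5=1, T12=2, T1=2, T10=1, T8=1. Each listed conflict is separated.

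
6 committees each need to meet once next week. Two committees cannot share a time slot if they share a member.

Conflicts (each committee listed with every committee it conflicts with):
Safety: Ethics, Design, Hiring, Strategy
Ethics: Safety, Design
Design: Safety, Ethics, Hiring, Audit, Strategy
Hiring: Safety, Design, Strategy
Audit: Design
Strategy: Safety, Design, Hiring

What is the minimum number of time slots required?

4

Safety, Design, Hiring, Strategy all conflict with each other, so at least 4 time slots are needed.
4 time slots suffice: time slot 1 → {Design}; time slot 2 → {Safety, Audit}; time slot 3 → {Ethics, Strategy}; time slot 4 → {Hiring}. Every pair that conflicts lands in different time slots.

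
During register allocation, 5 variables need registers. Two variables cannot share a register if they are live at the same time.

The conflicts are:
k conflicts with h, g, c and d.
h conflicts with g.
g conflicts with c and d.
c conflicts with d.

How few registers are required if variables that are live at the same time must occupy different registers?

k, g, c, d are mutually in conflict, so at least 4 registers are needed.
4 registers suffice: register 1 → {g}; register 2 → {k}; register 3 → {h, d}; register 4 → {c}. Every pair that conflicts lands in different registers.

4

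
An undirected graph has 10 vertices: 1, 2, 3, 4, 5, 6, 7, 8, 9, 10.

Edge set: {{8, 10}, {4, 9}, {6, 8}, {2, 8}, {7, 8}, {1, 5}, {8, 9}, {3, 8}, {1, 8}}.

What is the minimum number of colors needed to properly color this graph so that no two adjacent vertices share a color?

2

2 and 8 are adjacent, so at least 2 colors are needed.
One proper 2-coloring: 1=blue, 2=blue, 3=blue, 4=red, 5=red, 6=blue, 7=blue, 8=red, 9=blue, 10=blue. No two adjacent vertices share a color.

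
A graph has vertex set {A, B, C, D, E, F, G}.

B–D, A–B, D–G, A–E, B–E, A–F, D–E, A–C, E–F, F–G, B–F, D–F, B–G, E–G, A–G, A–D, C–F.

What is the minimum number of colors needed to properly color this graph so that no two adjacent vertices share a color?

6

A, B, D, E, F, G are pairwise adjacent (a clique of size 6), so at least 6 colors are needed.
One proper 6-coloring: A=1, B=4, C=3, D=3, E=6, F=2, G=5. Each edge has distinct colors on its endpoints.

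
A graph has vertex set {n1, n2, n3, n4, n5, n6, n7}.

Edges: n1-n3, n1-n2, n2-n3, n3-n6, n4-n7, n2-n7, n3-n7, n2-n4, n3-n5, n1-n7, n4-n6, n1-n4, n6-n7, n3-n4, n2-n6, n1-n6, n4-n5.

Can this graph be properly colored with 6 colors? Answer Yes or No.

Yes

The chromatic number is 6. n1, n2, n3, n4, n6, n7 are pairwise adjacent (a clique of size 6), so at least 6 colors are needed.
One proper 6-coloring: n1=5, n2=6, n3=1, n4=2, n5=3, n6=3, n7=4.
That is already a proper 6-coloring.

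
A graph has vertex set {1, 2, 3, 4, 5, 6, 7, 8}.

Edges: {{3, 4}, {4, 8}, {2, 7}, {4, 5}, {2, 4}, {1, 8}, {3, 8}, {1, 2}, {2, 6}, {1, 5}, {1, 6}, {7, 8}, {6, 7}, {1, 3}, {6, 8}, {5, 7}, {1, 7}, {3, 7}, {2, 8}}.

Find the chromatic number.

5

1, 2, 6, 7, 8 form a clique, so at least 5 colors are needed.
5 colors suffice: 1=red, 2=yellow, 3=yellow, 4=red, 5=green, 6=purple, 7=blue, 8=green. No two adjacent vertices share a color.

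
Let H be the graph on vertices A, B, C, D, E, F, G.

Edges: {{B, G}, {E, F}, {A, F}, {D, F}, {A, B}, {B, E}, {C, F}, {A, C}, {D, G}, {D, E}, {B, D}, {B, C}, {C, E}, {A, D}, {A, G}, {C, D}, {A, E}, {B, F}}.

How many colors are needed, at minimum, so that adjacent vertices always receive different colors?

6

A, B, C, D, E, F are pairwise adjacent (a clique of size 6), so at least 6 colors are needed.
6 colors suffice: color 1 → {D}; color 2 → {A}; color 3 → {B}; color 4 → {E, G}; color 5 → {C}; color 6 → {F}. Every edge joins two different colors.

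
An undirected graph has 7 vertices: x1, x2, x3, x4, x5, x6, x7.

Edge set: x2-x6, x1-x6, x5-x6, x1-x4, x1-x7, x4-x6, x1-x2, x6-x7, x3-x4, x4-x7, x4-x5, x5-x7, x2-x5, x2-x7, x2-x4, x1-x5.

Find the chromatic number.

x1, x2, x4, x5, x6, x7 form a clique, so at least 6 colors are needed.
One proper 6-coloring: x1=5, x2=2, x3=2, x4=1, x5=4, x6=6, x7=3. No two adjacent vertices share a color.

6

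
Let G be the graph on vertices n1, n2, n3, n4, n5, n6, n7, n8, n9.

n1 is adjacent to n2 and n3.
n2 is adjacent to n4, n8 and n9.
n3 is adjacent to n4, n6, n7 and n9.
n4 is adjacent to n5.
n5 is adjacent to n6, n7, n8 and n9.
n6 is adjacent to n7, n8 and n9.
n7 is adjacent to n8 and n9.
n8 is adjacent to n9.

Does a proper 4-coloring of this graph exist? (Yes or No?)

n5, n6, n7, n8, n9 form a clique, so at least 5 colors are needed.
So 4 colors are not enough.

No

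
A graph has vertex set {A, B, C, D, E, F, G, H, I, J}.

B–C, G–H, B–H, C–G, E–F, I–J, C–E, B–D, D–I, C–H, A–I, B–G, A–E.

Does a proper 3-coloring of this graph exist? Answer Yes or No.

No

B, C, G, H are pairwise adjacent (a clique of size 4), so at least 4 colors are needed.
So 3 colors are not enough.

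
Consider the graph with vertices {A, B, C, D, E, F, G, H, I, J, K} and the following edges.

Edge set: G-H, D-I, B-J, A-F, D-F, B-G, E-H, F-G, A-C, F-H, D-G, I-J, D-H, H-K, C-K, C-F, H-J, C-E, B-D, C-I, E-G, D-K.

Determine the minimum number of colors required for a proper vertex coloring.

D, F, G, H are pairwise adjacent (a clique of size 4), so at least 4 colors are needed.
4 colors suffice: color red → {B, C, H}; color blue → {A, D, E, J}; color green → {G, I, K}; color yellow → {F}. No two adjacent vertices share a color.

4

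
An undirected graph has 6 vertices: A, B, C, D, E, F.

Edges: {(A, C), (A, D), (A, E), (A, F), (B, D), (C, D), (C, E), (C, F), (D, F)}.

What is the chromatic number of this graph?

4

A, C, D, F are mutually adjacent (a clique of size 4), so at least 4 colors are needed.
A valid assignment using 4 colors: A=red, B=red, C=blue, D=green, E=green, F=yellow. Each edge has distinct colors on its endpoints.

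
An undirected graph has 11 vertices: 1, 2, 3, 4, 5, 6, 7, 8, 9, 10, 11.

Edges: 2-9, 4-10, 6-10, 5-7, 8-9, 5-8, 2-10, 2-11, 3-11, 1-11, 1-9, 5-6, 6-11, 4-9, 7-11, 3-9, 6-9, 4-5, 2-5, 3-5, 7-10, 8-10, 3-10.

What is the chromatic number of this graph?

4 and 5 are adjacent, so at least 2 colors are needed.
2 colors suffice: color red → {5, 9, 10, 11}; color blue → {1, 2, 3, 4, 6, 7, 8}. Every edge joins two different colors.

2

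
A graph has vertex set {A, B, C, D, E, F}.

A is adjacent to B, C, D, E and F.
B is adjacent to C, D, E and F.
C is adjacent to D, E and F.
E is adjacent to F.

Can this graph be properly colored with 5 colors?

The chromatic number is 5. A, B, C, E, F form a clique, so at least 5 colors are needed.
A valid assignment using 5 colors: A=3, B=1, C=2, D=4, E=5, F=4.
That is already a proper 5-coloring.

Yes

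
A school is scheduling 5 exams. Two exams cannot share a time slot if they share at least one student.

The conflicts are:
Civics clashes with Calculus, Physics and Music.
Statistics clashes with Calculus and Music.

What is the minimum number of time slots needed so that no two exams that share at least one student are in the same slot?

2

Civics and Physics conflict, so at least 2 time slots are needed.
2 time slots suffice: time slot 1 → {Civics, Statistics}; time slot 2 → {Calculus, Physics, Music}. No two conflicting exams share a time slot.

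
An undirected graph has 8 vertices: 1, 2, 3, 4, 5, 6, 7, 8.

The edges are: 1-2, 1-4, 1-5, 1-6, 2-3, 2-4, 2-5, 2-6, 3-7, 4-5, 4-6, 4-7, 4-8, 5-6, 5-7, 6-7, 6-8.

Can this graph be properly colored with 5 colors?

Yes

The chromatic number is 5. 1, 2, 4, 5, 6 are pairwise adjacent (a clique of size 5), so at least 5 colors are needed.
5 colors suffice: color red → {3, 4}; color blue → {6}; color green → {5, 8}; color yellow → {2, 7}; color purple → {1}.
That is already a proper 5-coloring.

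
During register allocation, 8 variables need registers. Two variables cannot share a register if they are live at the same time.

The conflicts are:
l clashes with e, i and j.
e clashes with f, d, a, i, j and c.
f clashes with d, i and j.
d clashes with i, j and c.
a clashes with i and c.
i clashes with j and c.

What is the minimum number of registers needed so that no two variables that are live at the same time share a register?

e, f, d, i, j are mutually in conflict, so at least 5 registers are needed.
5 registers suffice: register 1 → {e}; register 2 → {i}; register 3 → {l, d, a}; register 4 → {j, c}; register 5 → {f}. No two conflicting variables share a register.

5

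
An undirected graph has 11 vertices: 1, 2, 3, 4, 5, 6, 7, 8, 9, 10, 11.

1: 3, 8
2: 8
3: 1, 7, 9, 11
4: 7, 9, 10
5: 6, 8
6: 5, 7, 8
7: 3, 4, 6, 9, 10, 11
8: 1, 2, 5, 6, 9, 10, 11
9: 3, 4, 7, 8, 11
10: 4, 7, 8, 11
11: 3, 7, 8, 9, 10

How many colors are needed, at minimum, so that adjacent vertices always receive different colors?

3, 7, 9, 11 form a clique, so at least 4 colors are needed.
One proper 4-coloring: 1=blue, 2=blue, 3=yellow, 4=green, 5=green, 6=blue, 7=red, 8=red, 9=blue, 10=blue, 11=green. Every edge joins two different colors.

4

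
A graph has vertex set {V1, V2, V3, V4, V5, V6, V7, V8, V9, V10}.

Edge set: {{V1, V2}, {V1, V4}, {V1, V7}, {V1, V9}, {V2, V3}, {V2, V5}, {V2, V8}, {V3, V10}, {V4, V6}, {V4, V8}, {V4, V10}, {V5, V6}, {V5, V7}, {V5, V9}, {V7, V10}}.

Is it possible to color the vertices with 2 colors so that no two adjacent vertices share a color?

The cycle V2-V5-V7-V10-V3-V2 has odd length 5, so it cannot be 2-colored; at least 3 colors are needed.
So 2 colors are not enough.

No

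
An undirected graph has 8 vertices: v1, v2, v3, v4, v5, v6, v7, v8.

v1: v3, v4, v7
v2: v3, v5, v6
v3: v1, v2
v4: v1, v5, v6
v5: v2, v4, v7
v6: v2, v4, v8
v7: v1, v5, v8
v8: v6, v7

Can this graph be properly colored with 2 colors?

The cycle v7-v1-v4-v6-v8-v7 has odd length 5, so it cannot be 2-colored; at least 3 colors are needed.
So 2 colors are not enough.

No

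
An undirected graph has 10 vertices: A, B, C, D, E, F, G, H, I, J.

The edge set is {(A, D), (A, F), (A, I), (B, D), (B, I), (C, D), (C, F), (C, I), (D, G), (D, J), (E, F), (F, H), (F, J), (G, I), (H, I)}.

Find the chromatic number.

A and D are adjacent, so at least 2 colors are needed.
A valid assignment using 2 colors: A=2, B=2, C=2, D=1, E=2, F=1, G=2, H=2, I=1, J=2. No two adjacent vertices share a color.

2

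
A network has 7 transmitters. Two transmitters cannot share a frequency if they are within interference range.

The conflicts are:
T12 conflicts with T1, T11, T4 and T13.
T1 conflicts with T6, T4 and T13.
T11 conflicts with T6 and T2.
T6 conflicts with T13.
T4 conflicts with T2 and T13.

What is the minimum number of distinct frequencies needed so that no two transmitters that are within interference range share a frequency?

4

T12, T1, T4, T13 all conflict with each other, so at least 4 frequencies are needed.
4 frequencies suffice: T12=2, T1=3, T11=1, T6=2, T4=1, T2=2, T13=4. No two conflicting transmitters share a frequency.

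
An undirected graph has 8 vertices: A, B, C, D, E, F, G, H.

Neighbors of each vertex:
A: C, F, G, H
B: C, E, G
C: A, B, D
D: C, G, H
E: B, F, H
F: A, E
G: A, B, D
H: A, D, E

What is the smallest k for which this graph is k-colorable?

The cycle D-H-E-B-C-D has odd length 5, so it cannot be 2-colored; at least 3 colors are needed.
3 colors suffice: A=1, B=3, C=2, D=1, E=1, F=2, G=2, H=2. No two adjacent vertices share a color.

3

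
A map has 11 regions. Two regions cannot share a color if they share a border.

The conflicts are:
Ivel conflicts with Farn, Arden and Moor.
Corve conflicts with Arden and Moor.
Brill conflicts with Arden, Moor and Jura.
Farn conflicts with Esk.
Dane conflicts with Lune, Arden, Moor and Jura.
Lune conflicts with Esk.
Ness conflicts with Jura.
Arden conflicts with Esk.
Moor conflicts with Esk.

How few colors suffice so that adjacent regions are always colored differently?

2

Ivel and Arden conflict, so at least 2 colors are needed.
2 colors suffice: color 1 → {Farn, Lune, Arden, Moor, Jura}; color 2 → {Ivel, Corve, Brill, Dane, Ness, Esk}. No two conflicting regions share a color.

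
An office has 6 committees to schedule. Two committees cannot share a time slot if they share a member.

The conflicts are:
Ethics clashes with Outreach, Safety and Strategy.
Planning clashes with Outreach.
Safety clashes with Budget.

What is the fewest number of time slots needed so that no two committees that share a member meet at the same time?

2

Ethics and Strategy conflict, so at least 2 time slots are needed.
2 time slots suffice: time slot 1 → {Ethics, Planning, Budget}; time slot 2 → {Outreach, Safety, Strategy}. No two conflicting committees share a time slot.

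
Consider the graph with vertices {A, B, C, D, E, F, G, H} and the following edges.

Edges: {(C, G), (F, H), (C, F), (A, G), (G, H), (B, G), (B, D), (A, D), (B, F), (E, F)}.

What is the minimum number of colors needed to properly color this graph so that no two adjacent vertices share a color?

2

E and F are adjacent, so at least 2 colors are needed.
One proper 2-coloring: A=2, B=2, C=2, D=1, E=2, F=1, G=1, H=2. No two adjacent vertices share a color.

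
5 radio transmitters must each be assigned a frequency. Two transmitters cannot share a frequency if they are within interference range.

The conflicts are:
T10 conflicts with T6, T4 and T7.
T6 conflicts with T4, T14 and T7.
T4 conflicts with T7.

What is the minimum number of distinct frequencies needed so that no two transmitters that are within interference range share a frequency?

T10, T6, T4, T7 pairwise conflict, so at least 4 frequencies are needed.
Using 4 frequencies: T10=2, T6=1, T4=4, T14=2, T7=3. Every pair that conflicts lands in different frequencies.

4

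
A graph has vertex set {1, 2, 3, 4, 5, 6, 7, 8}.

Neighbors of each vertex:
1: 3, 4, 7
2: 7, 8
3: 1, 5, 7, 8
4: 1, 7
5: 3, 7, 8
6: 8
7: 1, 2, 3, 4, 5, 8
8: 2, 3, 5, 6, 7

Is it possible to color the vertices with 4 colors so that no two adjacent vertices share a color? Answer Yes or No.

Yes

The chromatic number is 4. 3, 5, 7, 8 form a clique, so at least 4 colors are needed.
A valid assignment using 4 colors: 1=blue, 2=green, 3=green, 4=green, 5=yellow, 6=red, 7=red, 8=blue.
That is already a proper 4-coloring.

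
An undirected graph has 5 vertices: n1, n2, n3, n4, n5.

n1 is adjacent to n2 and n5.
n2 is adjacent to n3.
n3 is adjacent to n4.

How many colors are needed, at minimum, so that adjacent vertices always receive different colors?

n2 and n3 are adjacent, so at least 2 colors are needed.
2 colors suffice: color red → {n2, n4, n5}; color blue → {n1, n3}. No two adjacent vertices share a color.

2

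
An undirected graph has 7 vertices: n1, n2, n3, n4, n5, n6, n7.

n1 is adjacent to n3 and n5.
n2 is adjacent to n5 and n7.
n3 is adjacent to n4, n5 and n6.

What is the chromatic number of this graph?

3

n1, n3, n5 are pairwise adjacent, so at least 3 colors are needed.
3 colors suffice: color 1 → {n2, n3}; color 2 → {n4, n5, n6, n7}; color 3 → {n1}. Each edge has distinct colors on its endpoints.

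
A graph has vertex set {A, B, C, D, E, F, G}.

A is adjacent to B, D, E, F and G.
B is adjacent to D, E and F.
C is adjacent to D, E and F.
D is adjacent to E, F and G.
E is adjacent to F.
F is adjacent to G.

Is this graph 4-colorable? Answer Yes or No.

No

A, B, D, E, F form a clique, so at least 5 colors are needed.
So 4 colors are not enough.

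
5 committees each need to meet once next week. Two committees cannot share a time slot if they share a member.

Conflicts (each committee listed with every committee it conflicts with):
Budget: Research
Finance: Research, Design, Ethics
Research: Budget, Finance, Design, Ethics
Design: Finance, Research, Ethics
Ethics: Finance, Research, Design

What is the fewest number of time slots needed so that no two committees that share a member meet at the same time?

4

Finance, Research, Design, Ethics are mutually in conflict, so at least 4 time slots are needed.
4 time slots suffice: time slot 1 → {Research}; time slot 2 → {Budget, Finance}; time slot 3 → {Ethics}; time slot 4 → {Design}. Each listed conflict is separated.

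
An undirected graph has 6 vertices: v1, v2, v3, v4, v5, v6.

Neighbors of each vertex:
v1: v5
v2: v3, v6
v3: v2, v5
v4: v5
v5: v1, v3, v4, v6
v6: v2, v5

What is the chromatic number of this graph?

v4 and v5 are adjacent, so at least 2 colors are needed.
2 colors suffice: color 1 → {v2, v5}; color 2 → {v1, v3, v4, v6}. Each edge has distinct colors on its endpoints.

2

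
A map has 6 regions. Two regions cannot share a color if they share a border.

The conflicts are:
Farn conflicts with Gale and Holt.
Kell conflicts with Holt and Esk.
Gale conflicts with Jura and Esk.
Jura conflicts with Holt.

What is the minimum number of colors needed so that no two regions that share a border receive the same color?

The cycle Gale-Esk-Kell-Holt-Farn-Gale has odd length 5, so it cannot be 2-colored; at least 3 colors are needed.
3 colors suffice: color 1 → {Gale, Holt}; color 2 → {Farn, Kell, Jura}; color 3 → {Esk}. Each listed conflict is separated.

3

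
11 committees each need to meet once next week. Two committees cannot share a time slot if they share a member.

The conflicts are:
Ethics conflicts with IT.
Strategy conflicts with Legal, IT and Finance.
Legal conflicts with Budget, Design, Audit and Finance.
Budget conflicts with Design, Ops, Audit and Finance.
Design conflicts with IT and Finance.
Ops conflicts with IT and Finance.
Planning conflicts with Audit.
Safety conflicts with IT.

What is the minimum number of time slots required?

4

Legal, Budget, Design, Finance are mutually in conflict, so at least 4 time slots are needed.
4 time slots suffice: time slot 1 → {Budget, Planning, IT}; time slot 2 → {Ethics, Legal, Ops, Safety}; time slot 3 → {Audit, Finance}; time slot 4 → {Strategy, Design}. Each listed conflict is separated.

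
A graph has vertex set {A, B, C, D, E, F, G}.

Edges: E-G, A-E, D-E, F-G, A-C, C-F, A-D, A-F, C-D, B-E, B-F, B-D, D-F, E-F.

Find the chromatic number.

A, D, E, F are pairwise adjacent (a clique of size 4), so at least 4 colors are needed.
One proper 4-coloring: A=4, B=4, C=2, D=3, E=2, F=1, G=3. Every edge joins two different colors.

4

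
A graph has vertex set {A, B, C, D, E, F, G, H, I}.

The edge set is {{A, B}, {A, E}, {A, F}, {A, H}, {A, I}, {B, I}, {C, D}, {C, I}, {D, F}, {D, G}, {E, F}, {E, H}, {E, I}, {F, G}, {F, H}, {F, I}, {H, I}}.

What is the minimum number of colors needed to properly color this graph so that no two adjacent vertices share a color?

5

A, E, F, H, I are mutually adjacent (a clique of size 5), so at least 5 colors are needed.
A valid assignment using 5 colors: A=3, B=1, C=1, D=2, E=4, F=1, G=3, H=5, I=2. Each edge has distinct colors on its endpoints.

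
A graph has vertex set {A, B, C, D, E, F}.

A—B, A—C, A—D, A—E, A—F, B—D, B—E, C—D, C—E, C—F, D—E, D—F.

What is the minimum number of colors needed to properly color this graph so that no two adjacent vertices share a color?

4

A, C, D, E form a clique, so at least 4 colors are needed.
4 colors suffice: A=2, B=4, C=4, D=1, E=3, F=3. No two adjacent vertices share a color.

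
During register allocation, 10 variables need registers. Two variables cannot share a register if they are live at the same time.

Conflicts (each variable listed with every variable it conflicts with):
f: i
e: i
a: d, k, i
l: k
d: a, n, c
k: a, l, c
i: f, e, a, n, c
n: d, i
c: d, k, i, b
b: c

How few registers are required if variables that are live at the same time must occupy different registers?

2

d and n conflict, so at least 2 registers are needed.
2 registers suffice: register 1 → {d, k, i, b}; register 2 → {f, e, a, l, n, c}. No two conflicting variables share a register.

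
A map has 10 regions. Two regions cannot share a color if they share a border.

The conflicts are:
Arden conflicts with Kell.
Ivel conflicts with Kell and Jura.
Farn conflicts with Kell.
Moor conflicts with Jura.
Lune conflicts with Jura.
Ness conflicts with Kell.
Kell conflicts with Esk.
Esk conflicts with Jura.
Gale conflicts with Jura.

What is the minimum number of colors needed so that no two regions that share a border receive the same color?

2

Arden and Kell conflict, so at least 2 colors are needed.
One proper 2-coloring: Arden=2, Ivel=2, Farn=2, Moor=2, Lune=2, Ness=2, Kell=1, Esk=2, Gale=2, Jura=1. Every pair that conflicts lands in different colors.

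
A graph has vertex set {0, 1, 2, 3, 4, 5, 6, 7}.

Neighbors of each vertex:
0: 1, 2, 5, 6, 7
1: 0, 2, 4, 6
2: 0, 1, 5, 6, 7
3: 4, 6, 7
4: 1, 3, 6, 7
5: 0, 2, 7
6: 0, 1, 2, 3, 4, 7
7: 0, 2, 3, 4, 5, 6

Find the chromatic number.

3, 4, 6, 7 are pairwise adjacent (a clique of size 4), so at least 4 colors are needed.
One proper 4-coloring: 0=yellow, 1=red, 2=green, 3=yellow, 4=green, 5=blue, 6=blue, 7=red. Each edge has distinct colors on its endpoints.

4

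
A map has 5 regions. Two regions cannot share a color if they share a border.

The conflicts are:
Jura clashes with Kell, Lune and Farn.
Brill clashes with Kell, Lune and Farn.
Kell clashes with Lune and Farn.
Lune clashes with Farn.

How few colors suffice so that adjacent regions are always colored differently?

Jura, Kell, Lune, Farn all conflict with each other, so at least 4 colors are needed.
4 colors suffice: Jura=4, Brill=4, Kell=3, Lune=2, Farn=1. No two conflicting regions share a color.

4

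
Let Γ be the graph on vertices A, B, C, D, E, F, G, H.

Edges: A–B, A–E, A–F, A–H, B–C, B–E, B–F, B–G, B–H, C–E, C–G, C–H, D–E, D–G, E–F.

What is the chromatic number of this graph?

A, B, E, F form a clique, so at least 4 colors are needed.
4 colors suffice: color red → {B, D}; color blue → {E, G, H}; color green → {A, C}; color yellow → {F}. Every edge joins two different colors.

4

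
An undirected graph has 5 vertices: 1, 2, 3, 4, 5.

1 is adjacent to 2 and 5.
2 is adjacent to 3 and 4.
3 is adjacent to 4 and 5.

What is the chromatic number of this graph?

3

2, 3, 4 are pairwise adjacent, so at least 3 colors are needed.
One proper 3-coloring: 1=a, 2=b, 3=a, 4=c, 5=b. Each edge has distinct colors on its endpoints.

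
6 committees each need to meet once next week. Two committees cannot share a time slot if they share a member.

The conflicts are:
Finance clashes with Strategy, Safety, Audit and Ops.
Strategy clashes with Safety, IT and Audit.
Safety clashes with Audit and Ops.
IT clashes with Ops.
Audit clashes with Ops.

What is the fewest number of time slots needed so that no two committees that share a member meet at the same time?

Finance, Safety, Audit, Ops are mutually in conflict, so at least 4 time slots are needed.
A valid assignment using 4 time slots: Finance=4, Strategy=2, Safety=3, IT=1, Audit=1, Ops=2. Every pair that conflicts lands in different time slots.

4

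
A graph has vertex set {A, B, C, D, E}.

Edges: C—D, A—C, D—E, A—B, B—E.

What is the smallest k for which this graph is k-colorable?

3

The cycle B-A-C-D-E-B has odd length 5, so it cannot be 2-colored; at least 3 colors are needed.
3 colors suffice: color 1 → {C, E}; color 2 → {A, D}; color 3 → {B}. No two adjacent vertices share a color.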